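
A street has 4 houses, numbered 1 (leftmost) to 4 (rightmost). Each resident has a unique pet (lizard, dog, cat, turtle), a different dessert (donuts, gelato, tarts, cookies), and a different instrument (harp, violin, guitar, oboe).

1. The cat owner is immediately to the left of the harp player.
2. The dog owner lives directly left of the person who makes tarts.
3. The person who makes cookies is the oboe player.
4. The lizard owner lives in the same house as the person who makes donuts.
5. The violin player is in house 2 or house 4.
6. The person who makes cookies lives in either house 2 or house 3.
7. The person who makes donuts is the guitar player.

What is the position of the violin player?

4

That leaves guitar as the instrument for house 1.
Clue 7 places the person who makes donuts in house 1.
Clue 4: the lizard owner is in house 1.
That leaves turtle as the pet for house 4.
The cat owner is narrowed to house 2 or 3; consider each.
Placing it in house 3 leads to a contradiction, so it's in house 2.
The harp player is in house 3 (clue 1).
So house 3 gets dog for pet.
That leaves oboe as the instrument for house 2.
House 4's instrument must be violin (nothing else left).
Clue 2 places the person who makes tarts in house 4.
The person who makes cookies is in house 2 (clue 3).
House 3's dessert must be gelato (nothing else left).
So: house 1 = lizard/donuts/guitar, house 2 = cat/cookies/oboe, house 3 = dog/gelato/harp, house 4 = turtle/tarts/violin.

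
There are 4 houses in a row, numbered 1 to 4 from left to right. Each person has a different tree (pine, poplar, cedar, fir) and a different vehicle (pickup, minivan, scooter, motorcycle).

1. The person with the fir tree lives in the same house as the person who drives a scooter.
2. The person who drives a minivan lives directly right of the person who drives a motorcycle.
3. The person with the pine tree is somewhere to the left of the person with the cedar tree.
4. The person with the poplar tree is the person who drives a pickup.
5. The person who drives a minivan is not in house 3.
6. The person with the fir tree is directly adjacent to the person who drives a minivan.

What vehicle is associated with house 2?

The person with the fir tree is narrowed to house 1 or 3; consider each.
Placing it in house 1 leads to a contradiction, so it's in house 3.
Clue 1 places the person who drives a scooter in house 3.
House 1 vehicle: only motorcycle fits.
Clue 2: the person who drives a minivan is in house 2.
House 1 tree: only pine fits.
So house 4 gets pickup for vehicle.
From clue 4, the person with the poplar tree must be in house 4.
So house 2 gets cedar for tree.
So: house 1 = pine/motorcycle, house 2 = cedar/minivan, house 3 = fir/scooter, house 4 = poplar/pickup.

minivan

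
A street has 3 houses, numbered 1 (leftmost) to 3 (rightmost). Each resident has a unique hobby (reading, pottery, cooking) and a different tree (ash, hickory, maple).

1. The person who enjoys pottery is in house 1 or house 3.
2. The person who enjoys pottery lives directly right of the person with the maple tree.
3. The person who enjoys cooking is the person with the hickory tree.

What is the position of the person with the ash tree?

Clue 2 places the person who enjoys pottery in house 3.
The person with the maple tree is in house 2 (clue 2).
From clue 3, the person who enjoys cooking must be in house 1.
Clue 3 places the person with the hickory tree in house 1.
So house 2 gets reading for hobby.
The only tree still possible for house 3 is ash.
So: house 1 = cooking/hickory, house 2 = reading/maple, house 3 = pottery/ash.

3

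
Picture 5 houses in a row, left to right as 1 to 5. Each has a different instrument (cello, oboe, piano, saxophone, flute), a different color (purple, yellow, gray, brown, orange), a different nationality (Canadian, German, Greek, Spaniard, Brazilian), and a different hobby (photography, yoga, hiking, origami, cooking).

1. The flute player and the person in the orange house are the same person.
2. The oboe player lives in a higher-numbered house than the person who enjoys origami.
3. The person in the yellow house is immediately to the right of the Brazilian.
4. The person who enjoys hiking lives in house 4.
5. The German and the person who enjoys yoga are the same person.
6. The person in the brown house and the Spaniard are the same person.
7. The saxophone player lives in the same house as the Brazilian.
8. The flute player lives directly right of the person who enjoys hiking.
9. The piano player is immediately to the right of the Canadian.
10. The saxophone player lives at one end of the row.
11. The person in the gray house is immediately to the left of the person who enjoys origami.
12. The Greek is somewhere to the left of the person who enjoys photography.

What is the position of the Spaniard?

Clue 4 places the person who enjoys hiking in house 4.
The flute player is in house 5 (clue 8).
By clue 10, the saxophone player is in house 1.
The person in the orange house is in house 5 (clue 1).
By clue 7, the Brazilian is in house 1.
By clue 3, the person in the yellow house is in house 2.
House 2's instrument must be cello (nothing else left).
So house 1 gets gray for color.
House 5 nationality: only German fits.
So house 1 gets cooking for hobby.
By clue 5, the person who enjoys yoga is in house 5.
Clue 11 places the person who enjoys origami in house 2.
The only hobby still possible for house 3 is photography.
Clue 12: the Greek is in house 2.
So house 4 gets Spaniard for nationality.
Clue 6 places the person in the brown house in house 4.
The piano player is in house 4 (clue 9).
That leaves oboe as the instrument for house 3.
House 3's color must be purple (nothing else left).
The only nationality still possible for house 3 is Canadian.
So: house 1 = saxophone/gray/Brazilian/cooking, house 2 = cello/yellow/Greek/origami, house 3 = oboe/purple/Canadian/photography, house 4 = piano/brown/Spaniard/hiking, house 5 = flute/orange/German/yoga.

4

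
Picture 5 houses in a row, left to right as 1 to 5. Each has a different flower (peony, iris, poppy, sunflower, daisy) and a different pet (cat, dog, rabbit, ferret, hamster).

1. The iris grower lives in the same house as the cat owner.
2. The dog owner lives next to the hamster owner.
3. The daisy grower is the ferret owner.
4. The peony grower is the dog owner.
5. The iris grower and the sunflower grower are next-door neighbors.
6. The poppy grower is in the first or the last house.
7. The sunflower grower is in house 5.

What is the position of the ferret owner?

Clue 7 places the sunflower grower in house 5.
By clue 5, the iris grower is in house 4.
House 1 flower: only poppy fits.
From clue 1, the cat owner must be in house 4.
House 5's pet must be rabbit (nothing else left).
The only pet still possible for house 1 is hamster.
From clue 2, the dog owner must be in house 2.
The peony grower is in house 2 (clue 4).
House 3's flower must be daisy (nothing else left).
House 3's pet must be ferret (nothing else left).
So: house 1 = poppy/hamster, house 2 = peony/dog, house 3 = daisy/ferret, house 4 = iris/cat, house 5 = sunflower/rabbit.

3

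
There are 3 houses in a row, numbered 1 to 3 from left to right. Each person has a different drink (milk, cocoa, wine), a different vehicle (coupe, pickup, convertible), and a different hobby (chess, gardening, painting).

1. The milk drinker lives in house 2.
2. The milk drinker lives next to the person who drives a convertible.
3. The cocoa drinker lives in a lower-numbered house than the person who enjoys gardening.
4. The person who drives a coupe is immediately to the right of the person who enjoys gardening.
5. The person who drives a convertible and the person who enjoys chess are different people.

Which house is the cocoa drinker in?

The milk drinker is in house 2 (clue 1).
By clue 4, the person who drives a coupe is in house 3.
Clue 4 places the person who enjoys gardening in house 2.
House 1 drink: only cocoa fits.
So house 3 gets wine for drink.
So house 1 gets convertible for vehicle.
The only vehicle still possible for house 2 is pickup.
Clue 5: the person who enjoys chess is in house 3.
House 1's hobby must be painting (nothing else left).
So: house 1 = cocoa/convertible/painting, house 2 = milk/pickup/gardening, house 3 = wine/coupe/chess.

1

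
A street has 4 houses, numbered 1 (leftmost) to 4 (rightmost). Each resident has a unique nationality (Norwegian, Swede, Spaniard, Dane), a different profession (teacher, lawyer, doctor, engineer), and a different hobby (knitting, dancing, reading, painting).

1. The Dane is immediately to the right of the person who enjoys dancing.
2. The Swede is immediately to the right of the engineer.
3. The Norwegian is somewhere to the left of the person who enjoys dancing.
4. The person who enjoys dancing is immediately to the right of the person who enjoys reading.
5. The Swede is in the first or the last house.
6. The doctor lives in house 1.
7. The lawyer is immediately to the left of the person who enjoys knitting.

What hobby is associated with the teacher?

painting

By clue 5, the Swede is in house 4.
From clue 6, the doctor must be in house 1.
So house 4 gets teacher for profession.
By clue 1, the Dane is in house 3.
Clue 1: the person who enjoys dancing is in house 2.
The engineer is in house 3 (clue 2).
Clue 3: the Norwegian is in house 1.
Clue 4: the person who enjoys reading is in house 1.
So house 2 gets Spaniard for nationality.
So house 2 gets lawyer for profession.
Clue 7: the person who enjoys knitting is in house 3.
That leaves painting as the hobby for house 4.
So: house 1 = Norwegian/doctor/reading, house 2 = Spaniard/lawyer/dancing, house 3 = Dane/engineer/knitting, house 4 = Swede/teacher/painting.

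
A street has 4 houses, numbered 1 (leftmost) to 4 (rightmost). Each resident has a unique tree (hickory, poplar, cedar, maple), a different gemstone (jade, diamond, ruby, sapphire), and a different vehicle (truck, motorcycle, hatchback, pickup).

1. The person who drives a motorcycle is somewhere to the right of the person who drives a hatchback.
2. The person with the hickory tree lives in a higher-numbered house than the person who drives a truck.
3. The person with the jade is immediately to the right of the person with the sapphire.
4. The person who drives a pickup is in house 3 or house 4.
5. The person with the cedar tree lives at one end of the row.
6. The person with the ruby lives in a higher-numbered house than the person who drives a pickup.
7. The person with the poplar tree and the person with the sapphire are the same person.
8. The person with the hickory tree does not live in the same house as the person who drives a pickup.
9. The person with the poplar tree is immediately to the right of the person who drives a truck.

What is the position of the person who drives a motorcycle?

By clue 6, the person with the ruby is in house 4.
The person who drives a pickup is in house 3 (clue 6).
House 4's vehicle must be motorcycle (nothing else left).
Clue 7 places the person with the poplar tree in house 2.
Clue 7: the person with the sapphire is in house 2.
The person who drives a truck is in house 1 (clue 9).
House 3's tree must be maple (nothing else left).
House 1's gemstone must be diamond (nothing else left).
The only gemstone still possible for house 3 is jade.
So house 2 gets hatchback for vehicle.
That leaves cedar as the tree for house 1.
House 4's tree must be hickory (nothing else left).
So: house 1 = cedar/diamond/truck, house 2 = poplar/sapphire/hatchback, house 3 = maple/jade/pickup, house 4 = hickory/ruby/motorcycle.

4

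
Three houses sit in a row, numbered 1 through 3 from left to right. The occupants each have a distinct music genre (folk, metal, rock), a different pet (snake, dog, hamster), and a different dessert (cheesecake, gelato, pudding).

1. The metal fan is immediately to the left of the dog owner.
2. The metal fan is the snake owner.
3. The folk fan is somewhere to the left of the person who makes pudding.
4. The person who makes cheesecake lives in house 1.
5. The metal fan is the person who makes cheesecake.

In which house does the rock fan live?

3

From clue 4, the person who makes cheesecake must be in house 1.
Clue 5: the metal fan is in house 1.
That leaves rock as the music genre for house 3.
From clue 1, the dog owner must be in house 2.
From clue 2, the snake owner must be in house 1.
By clue 3, the person who makes pudding is in house 3.
The only music genre still possible for house 2 is folk.
So house 3 gets hamster for pet.
The only dessert still possible for house 2 is gelato.
So: house 1 = metal/snake/cheesecake, house 2 = folk/dog/gelato, house 3 = rock/hamster/pudding.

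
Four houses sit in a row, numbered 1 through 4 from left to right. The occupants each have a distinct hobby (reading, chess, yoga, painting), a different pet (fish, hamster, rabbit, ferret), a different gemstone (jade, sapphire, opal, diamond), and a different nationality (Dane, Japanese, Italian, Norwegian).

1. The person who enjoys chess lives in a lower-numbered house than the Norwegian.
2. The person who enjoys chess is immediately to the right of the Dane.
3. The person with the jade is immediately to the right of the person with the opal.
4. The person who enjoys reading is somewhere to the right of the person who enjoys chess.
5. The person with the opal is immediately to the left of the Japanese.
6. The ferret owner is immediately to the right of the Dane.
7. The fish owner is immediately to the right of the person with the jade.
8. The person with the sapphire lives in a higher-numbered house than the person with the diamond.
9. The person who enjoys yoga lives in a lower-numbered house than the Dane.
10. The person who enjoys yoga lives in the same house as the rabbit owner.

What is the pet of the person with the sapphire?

Clue 9: the person who enjoys yoga is in house 1.
The Dane is in house 2 (clue 9).
The rabbit owner is in house 1 (clue 10).
House 4's gemstone must be sapphire (nothing else left).
That leaves Italian as the nationality for house 1.
Clue 2: the person who enjoys chess is in house 3.
Clue 4 places the person who enjoys reading in house 4.
Clue 5: the person with the opal is in house 2.
The Japanese is in house 3 (clue 5).
From clue 6, the ferret owner must be in house 3.
The only hobby still possible for house 2 is painting.
House 2 pet: only hamster fits.
House 4 pet: only fish fits.
House 1 gemstone: only diamond fits.
That leaves jade as the gemstone for house 3.
House 4's nationality must be Norwegian (nothing else left).
So: house 1 = yoga/rabbit/diamond/Italian, house 2 = painting/hamster/opal/Dane, house 3 = chess/ferret/jade/Japanese, house 4 = reading/fish/sapphire/Norwegian.

fish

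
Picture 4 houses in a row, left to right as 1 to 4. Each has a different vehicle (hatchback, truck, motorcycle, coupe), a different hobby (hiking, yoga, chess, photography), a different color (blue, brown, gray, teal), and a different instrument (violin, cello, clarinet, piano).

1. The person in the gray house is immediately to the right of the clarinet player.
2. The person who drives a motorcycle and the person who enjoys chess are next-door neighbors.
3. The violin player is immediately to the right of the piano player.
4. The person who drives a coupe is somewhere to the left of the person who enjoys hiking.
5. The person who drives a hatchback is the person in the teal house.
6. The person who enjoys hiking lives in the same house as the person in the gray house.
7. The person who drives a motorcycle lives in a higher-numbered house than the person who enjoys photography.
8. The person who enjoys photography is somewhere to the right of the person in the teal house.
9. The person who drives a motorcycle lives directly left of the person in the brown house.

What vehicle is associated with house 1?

hatchback

Clue 7 places the person who drives a motorcycle in house 3.
Clue 7 places the person who enjoys photography in house 2.
From clue 8, the person in the teal house must be in house 1.
From clue 9, the person in the brown house must be in house 4.
House 4 vehicle: only truck fits.
The person who enjoys chess is in house 4 (clue 2).
From clue 5, the person who drives a hatchback must be in house 1.
The person who enjoys hiking is in house 3 (clue 6).
Clue 6: the person in the gray house is in house 3.
House 2's vehicle must be coupe (nothing else left).
House 1's hobby must be yoga (nothing else left).
House 2's color must be blue (nothing else left).
By clue 1, the clarinet player is in house 2.
By clue 3, the violin player is in house 4.
Clue 3 places the piano player in house 3.
The only instrument still possible for house 1 is cello.
So: house 1 = hatchback/yoga/teal/cello, house 2 = coupe/photography/blue/clarinet, house 3 = motorcycle/hiking/gray/piano, house 4 = truck/chess/brown/violin.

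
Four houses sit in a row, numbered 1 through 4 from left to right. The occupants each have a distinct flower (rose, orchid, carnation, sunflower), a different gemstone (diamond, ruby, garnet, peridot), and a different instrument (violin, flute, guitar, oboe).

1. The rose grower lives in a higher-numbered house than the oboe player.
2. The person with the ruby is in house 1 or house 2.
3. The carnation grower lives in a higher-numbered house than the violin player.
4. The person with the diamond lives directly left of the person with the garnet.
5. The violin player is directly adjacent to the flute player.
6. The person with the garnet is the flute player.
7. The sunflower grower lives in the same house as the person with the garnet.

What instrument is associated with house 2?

So house 1 gets orchid for flower.
The person with the ruby is narrowed to house 1 or 2; consider each.
Placing it in house 2 leads to a contradiction, so it's in house 1.
House 2's flower must be rose (nothing else left).
By clue 1, the oboe player is in house 1.
The carnation grower is narrowed to house 3 or 4; consider each.
Placing it in house 3 leads to a contradiction, so it's in house 4.
The only flower still possible for house 3 is sunflower.
Clue 7 places the person with the garnet in house 3.
House 4's gemstone must be peridot (nothing else left).
The flute player is in house 3 (clue 6).
That leaves diamond as the gemstone for house 2.
House 4 instrument: only guitar fits.
So house 2 gets violin for instrument.
So: house 1 = orchid/ruby/oboe, house 2 = rose/diamond/violin, house 3 = sunflower/garnet/flute, house 4 = carnation/peridot/guitar.

violin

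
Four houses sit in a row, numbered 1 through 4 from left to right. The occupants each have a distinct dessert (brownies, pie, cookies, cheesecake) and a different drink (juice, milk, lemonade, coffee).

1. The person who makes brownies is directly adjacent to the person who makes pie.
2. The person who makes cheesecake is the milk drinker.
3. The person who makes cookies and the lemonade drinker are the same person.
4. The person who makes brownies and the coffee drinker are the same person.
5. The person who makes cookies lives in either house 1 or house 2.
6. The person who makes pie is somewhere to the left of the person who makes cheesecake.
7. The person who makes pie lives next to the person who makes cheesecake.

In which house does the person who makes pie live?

The person who makes cookies is narrowed to house 1 or 2; consider each.
Placing it in house 2 leads to a contradiction, so it's in house 1.
By clue 3, the lemonade drinker is in house 1.
The person who makes cheesecake is narrowed to house 3 or 4; consider each.
Placing it in house 3 leads to a contradiction, so it's in house 4.
By clue 2, the milk drinker is in house 4.
The person who makes pie is in house 3 (clue 7).
That leaves brownies as the dessert for house 2.
The coffee drinker is in house 2 (clue 4).
So house 3 gets juice for drink.
So: house 1 = cookies/lemonade, house 2 = brownies/coffee, house 3 = pie/juice, house 4 = cheesecake/milk.

3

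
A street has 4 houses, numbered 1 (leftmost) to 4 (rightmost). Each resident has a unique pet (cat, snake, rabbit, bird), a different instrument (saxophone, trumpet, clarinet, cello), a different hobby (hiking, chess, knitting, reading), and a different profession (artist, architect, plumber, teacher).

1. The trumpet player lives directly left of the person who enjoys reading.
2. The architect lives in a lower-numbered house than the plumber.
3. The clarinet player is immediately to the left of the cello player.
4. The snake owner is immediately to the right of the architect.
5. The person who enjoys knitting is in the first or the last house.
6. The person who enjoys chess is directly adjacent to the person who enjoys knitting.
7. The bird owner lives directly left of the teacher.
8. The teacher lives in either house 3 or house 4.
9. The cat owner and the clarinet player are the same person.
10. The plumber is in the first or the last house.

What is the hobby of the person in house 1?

From clue 10, the plumber must be in house 4.
That leaves teacher as the profession for house 3.
Clue 7: the bird owner is in house 2.
So house 4 gets rabbit for pet.
The architect is in house 2 (clue 4).
The only pet still possible for house 1 is cat.
So house 3 gets snake for pet.
House 1's profession must be artist (nothing else left).
By clue 9, the clarinet player is in house 1.
By clue 3, the cello player is in house 2.
That leaves saxophone as the instrument for house 4.
By clue 1, the person who enjoys reading is in house 4.
The only instrument still possible for house 3 is trumpet.
By clue 6, the person who enjoys chess is in house 2.
The only hobby still possible for house 1 is knitting.
House 3's hobby must be hiking (nothing else left).
So: house 1 = cat/clarinet/knitting/artist, house 2 = bird/cello/chess/architect, house 3 = snake/trumpet/hiking/teacher, house 4 = rabbit/saxophone/reading/plumber.

knitting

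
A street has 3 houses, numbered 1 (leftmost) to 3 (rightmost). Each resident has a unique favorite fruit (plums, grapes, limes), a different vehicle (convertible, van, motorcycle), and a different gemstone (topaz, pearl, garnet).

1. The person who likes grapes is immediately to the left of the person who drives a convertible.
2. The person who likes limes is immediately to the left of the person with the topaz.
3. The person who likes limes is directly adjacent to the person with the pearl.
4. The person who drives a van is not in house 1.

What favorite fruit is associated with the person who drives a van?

plums

House 3's favorite fruit must be plums (nothing else left).
So house 1 gets motorcycle for vehicle.
The person who likes grapes is narrowed to house 1 or 2; consider each.
Placing it in house 2 leads to a contradiction, so it's in house 1.
Clue 1 places the person who drives a convertible in house 2.
That leaves limes as the favorite fruit for house 2.
House 3 vehicle: only van fits.
By clue 2, the person with the topaz is in house 3.
House 1 gemstone: only pearl fits.
That leaves garnet as the gemstone for house 2.
So: house 1 = grapes/motorcycle/pearl, house 2 = limes/convertible/garnet, house 3 = plums/van/topaz.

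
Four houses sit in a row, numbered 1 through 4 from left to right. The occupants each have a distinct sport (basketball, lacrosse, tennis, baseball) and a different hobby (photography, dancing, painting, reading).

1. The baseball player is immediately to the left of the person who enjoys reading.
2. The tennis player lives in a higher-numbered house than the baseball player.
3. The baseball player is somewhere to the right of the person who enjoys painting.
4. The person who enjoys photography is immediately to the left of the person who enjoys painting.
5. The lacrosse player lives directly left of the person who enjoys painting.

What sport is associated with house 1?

Clue 4 places the person who enjoys photography in house 1.
From clue 4, the person who enjoys painting must be in house 2.
The lacrosse player is in house 1 (clue 5).
By clue 3, the baseball player is in house 3.
So house 2 gets basketball for sport.
That leaves tennis as the sport for house 4.
The person who enjoys reading is in house 4 (clue 1).
House 3 hobby: only dancing fits.
So: house 1 = lacrosse/photography, house 2 = basketball/painting, house 3 = baseball/dancing, house 4 = tennis/reading.

lacrosse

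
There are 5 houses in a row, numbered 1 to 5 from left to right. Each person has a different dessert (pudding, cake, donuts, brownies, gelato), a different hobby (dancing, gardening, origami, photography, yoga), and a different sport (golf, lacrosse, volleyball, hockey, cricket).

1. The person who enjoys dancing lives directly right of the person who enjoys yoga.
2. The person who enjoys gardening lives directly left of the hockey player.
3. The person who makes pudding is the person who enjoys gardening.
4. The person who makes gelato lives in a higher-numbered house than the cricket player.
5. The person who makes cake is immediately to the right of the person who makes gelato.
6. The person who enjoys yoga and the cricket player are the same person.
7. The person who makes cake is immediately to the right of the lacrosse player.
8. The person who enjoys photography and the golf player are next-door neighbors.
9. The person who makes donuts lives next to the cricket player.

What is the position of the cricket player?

The person who makes cake is narrowed to house 3 or 4 or 5; consider each.
Placing it in house 3 and house 4 leads to a contradiction, so it's in house 5.
From clue 5, the person who makes gelato must be in house 4.
Clue 7 places the lacrosse player in house 4.
So house 5 gets origami for hobby.
The person who makes pudding is narrowed to house 1 or 2; consider each.
Placing it in house 2 leads to a contradiction, so it's in house 1.
The person who enjoys gardening is in house 1 (clue 3).
By clue 2, the hockey player is in house 2.
House 3 sport: only cricket fits.
From clue 6, the person who enjoys yoga must be in house 3.
Clue 9: the person who makes donuts is in house 2.
House 3's dessert must be brownies (nothing else left).
House 2 hobby: only photography fits.
House 4's hobby must be dancing (nothing else left).
By clue 8, the golf player is in house 1.
House 5 sport: only volleyball fits.
So: house 1 = pudding/gardening/golf, house 2 = donuts/photography/hockey, house 3 = brownies/yoga/cricket, house 4 = gelato/dancing/lacrosse, house 5 = cake/origami/volleyball.

3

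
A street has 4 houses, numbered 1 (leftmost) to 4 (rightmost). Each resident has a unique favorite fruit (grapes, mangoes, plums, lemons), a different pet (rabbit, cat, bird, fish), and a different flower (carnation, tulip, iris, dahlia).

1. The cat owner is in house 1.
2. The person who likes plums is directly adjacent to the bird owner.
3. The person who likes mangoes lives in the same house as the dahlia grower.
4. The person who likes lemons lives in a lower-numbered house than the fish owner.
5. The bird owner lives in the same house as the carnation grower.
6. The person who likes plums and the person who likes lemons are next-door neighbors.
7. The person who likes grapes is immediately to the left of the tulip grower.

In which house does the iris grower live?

1

Clue 1: the cat owner is in house 1.
The person who likes grapes is narrowed to house 1 or 2 or 3; consider each.
Placing it in house 2 and house 3 leads to a contradiction, so it's in house 1.
From clue 7, the tulip grower must be in house 2.
House 2's pet must be rabbit (nothing else left).
The only flower still possible for house 1 is iris.
The person who likes lemons is narrowed to house 2 or 3; consider each.
Placing it in house 2 leads to a contradiction, so it's in house 3.
Clue 4: the fish owner is in house 4.
House 2's favorite fruit must be plums (nothing else left).
The only favorite fruit still possible for house 4 is mangoes.
House 3's pet must be bird (nothing else left).
By clue 3, the dahlia grower is in house 4.
Clue 5: the carnation grower is in house 3.
So: house 1 = grapes/cat/iris, house 2 = plums/rabbit/tulip, house 3 = lemons/bird/carnation, house 4 = mangoes/fish/dahlia.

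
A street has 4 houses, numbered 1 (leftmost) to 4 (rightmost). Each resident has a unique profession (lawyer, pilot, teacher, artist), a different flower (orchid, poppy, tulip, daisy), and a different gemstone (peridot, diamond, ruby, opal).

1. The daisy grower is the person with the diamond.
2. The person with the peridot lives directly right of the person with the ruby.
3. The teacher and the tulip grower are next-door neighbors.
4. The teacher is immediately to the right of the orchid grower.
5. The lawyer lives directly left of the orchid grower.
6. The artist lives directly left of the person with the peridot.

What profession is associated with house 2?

artist

The lawyer is narrowed to house 1 or 2; consider each.
Placing it in house 2 leads to a contradiction, so it's in house 1.
By clue 5, the orchid grower is in house 2.
The teacher is in house 3 (clue 4).
House 2's profession must be artist (nothing else left).
So house 4 gets pilot for profession.
The tulip grower is in house 4 (clue 3).
The person with the peridot is in house 3 (clue 6).
The only gemstone still possible for house 2 is ruby.
Clue 1 places the daisy grower in house 1.
Clue 1 places the person with the diamond in house 1.
So house 3 gets poppy for flower.
The only gemstone still possible for house 4 is opal.
So: house 1 = lawyer/daisy/diamond, house 2 = artist/orchid/ruby, house 3 = teacher/poppy/peridot, house 4 = pilot/tulip/opal.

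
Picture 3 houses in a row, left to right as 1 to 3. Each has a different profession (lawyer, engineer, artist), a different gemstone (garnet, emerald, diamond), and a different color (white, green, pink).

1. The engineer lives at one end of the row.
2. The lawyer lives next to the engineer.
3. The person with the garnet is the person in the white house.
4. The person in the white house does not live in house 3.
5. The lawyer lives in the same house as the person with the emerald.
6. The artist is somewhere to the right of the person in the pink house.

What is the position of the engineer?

1

From clue 2, the lawyer must be in house 2.
The person with the emerald is in house 2 (clue 5).
House 1 profession: only engineer fits.
The only profession still possible for house 3 is artist.
So house 3 gets green for color.
Clue 3 places the person with the garnet in house 1.
From clue 3, the person in the white house must be in house 1.
So house 3 gets diamond for gemstone.
House 2's color must be pink (nothing else left).
So: house 1 = engineer/garnet/white, house 2 = lawyer/emerald/pink, house 3 = artist/diamond/green.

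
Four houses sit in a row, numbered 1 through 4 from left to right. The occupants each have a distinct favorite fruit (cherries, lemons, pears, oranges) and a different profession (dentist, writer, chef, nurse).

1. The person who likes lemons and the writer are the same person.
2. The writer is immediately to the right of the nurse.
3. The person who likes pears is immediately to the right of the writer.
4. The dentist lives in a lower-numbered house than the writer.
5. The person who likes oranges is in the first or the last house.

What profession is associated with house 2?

The only profession still possible for house 4 is chef.
House 3 profession: only writer fits.
From clue 1, the person who likes lemons must be in house 3.
From clue 2, the nurse must be in house 2.
The person who likes pears is in house 4 (clue 3).
That leaves oranges as the favorite fruit for house 1.
House 2 favorite fruit: only cherries fits.
So house 1 gets dentist for profession.
So: house 1 = oranges/dentist, house 2 = cherries/nurse, house 3 = lemons/writer, house 4 = pears/chef.

nurse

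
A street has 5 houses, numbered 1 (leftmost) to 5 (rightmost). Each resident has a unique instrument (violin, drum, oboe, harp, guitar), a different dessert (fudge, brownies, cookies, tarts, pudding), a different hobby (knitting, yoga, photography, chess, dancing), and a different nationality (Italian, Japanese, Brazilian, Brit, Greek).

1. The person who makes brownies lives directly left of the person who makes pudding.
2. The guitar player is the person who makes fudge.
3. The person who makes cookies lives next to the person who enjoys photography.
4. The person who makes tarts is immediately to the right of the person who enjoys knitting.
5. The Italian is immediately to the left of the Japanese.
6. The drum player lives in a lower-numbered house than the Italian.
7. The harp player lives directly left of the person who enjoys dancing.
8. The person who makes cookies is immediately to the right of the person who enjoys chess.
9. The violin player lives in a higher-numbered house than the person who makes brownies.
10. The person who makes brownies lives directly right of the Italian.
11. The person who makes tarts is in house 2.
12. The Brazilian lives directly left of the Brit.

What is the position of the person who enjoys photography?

From clue 11, the person who makes tarts must be in house 2.
House 1's dessert must be fudge (nothing else left).
Clue 2 places the guitar player in house 1.
Clue 4: the person who enjoys knitting is in house 1.
The Italian is in house 3 (clue 6).
The person who makes brownies is in house 4 (clue 10).
House 2 instrument: only drum fits.
House 3 dessert: only cookies fits.
So house 5 gets pudding for dessert.
House 4 nationality: only Japanese fits.
By clue 8, the person who enjoys chess is in house 2.
Clue 9 places the violin player in house 5.
Clue 12: the Brazilian is in house 1.
By clue 12, the Brit is in house 2.
The only hobby still possible for house 3 is yoga.
That leaves dancing as the hobby for house 5.
House 5 nationality: only Greek fits.
By clue 7, the harp player is in house 4.
So house 3 gets oboe for instrument.
That leaves photography as the hobby for house 4.
So: house 1 = guitar/fudge/knitting/Brazilian, house 2 = drum/tarts/chess/Brit, house 3 = oboe/cookies/yoga/Italian, house 4 = harp/brownies/photography/Japanese, house 5 = violin/pudding/dancing/Greek.

4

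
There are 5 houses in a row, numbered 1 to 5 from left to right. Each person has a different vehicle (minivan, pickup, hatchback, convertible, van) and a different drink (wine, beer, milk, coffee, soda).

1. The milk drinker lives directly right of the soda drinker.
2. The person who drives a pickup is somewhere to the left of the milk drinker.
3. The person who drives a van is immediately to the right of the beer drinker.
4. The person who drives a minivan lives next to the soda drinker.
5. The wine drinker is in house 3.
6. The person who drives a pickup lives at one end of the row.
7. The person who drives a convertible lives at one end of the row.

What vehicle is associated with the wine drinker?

By clue 5, the wine drinker is in house 3.
Clue 6: the person who drives a pickup is in house 1.
House 5's vehicle must be convertible (nothing else left).
The only vehicle still possible for house 4 is hatchback.
The person who drives a minivan is narrowed to house 2 or 3; consider each.
Placing it in house 2 leads to a contradiction, so it's in house 3.
Clue 4: the soda drinker is in house 4.
House 2 vehicle: only van fits.
From clue 1, the milk drinker must be in house 5.
Clue 3 places the beer drinker in house 1.
House 2 drink: only coffee fits.
So: house 1 = pickup/beer, house 2 = van/coffee, house 3 = minivan/wine, house 4 = hatchback/soda, house 5 = convertible/milk.

minivan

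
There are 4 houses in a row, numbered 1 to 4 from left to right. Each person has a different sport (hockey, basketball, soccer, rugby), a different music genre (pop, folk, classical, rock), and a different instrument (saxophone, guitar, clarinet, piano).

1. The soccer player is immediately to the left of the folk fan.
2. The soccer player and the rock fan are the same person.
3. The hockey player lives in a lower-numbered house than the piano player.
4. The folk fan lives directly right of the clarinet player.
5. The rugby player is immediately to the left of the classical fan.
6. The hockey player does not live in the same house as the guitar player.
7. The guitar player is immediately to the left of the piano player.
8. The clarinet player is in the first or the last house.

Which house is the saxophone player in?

Clue 8: the clarinet player is in house 1.
So house 4 gets basketball for sport.
From clue 4, the folk fan must be in house 2.
The soccer player is in house 1 (clue 1).
Clue 2: the rock fan is in house 1.
The hockey player is narrowed to house 2 or 3; consider each.
Placing it in house 3 leads to a contradiction, so it's in house 2.
From clue 6, the guitar player must be in house 3.
By clue 7, the piano player is in house 4.
So house 3 gets rugby for sport.
The only instrument still possible for house 2 is saxophone.
From clue 5, the classical fan must be in house 4.
That leaves pop as the music genre for house 3.
So: house 1 = soccer/rock/clarinet, house 2 = hockey/folk/saxophone, house 3 = rugby/pop/guitar, house 4 = basketball/classical/piano.

2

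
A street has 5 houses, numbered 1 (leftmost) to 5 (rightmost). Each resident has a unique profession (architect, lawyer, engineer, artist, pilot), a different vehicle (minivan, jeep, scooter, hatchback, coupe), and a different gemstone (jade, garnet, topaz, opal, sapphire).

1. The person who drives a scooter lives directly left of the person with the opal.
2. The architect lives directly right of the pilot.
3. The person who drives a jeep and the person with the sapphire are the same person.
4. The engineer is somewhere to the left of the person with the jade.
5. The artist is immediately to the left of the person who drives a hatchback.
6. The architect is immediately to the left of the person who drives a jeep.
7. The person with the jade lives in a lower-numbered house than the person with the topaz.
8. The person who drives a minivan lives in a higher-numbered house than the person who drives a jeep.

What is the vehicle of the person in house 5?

So house 5 gets lawyer for profession.
The only profession still possible for house 4 is artist.
That leaves garnet as the gemstone for house 1.
From clue 5, the person who drives a hatchback must be in house 5.
By clue 8, the person who drives a jeep is in house 3.
House 4's vehicle must be minivan (nothing else left).
Clue 3 places the person with the sapphire in house 3.
The architect is in house 2 (clue 6).
So house 1 gets pilot for profession.
House 3's profession must be engineer (nothing else left).
House 5 gemstone: only topaz fits.
By clue 1, the person who drives a scooter is in house 1.
From clue 4, the person with the jade must be in house 4.
House 2's vehicle must be coupe (nothing else left).
The only gemstone still possible for house 2 is opal.
So: house 1 = pilot/scooter/garnet, house 2 = architect/coupe/opal, house 3 = engineer/jeep/sapphire, house 4 = artist/minivan/jade, house 5 = lawyer/hatchback/topaz.

hatchback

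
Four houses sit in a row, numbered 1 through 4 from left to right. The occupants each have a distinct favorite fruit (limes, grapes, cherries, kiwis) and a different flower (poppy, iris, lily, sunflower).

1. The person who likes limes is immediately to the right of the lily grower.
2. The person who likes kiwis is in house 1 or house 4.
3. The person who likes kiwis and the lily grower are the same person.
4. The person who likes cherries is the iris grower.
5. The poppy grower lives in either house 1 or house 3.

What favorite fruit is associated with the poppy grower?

grapes

Clue 3: the person who likes kiwis is in house 1.
By clue 3, the lily grower is in house 1.
The person who likes limes is in house 2 (clue 1).
House 3's flower must be poppy (nothing else left).
Clue 4: the person who likes cherries is in house 4.
From clue 4, the iris grower must be in house 4.
So house 3 gets grapes for favorite fruit.
That leaves sunflower as the flower for house 2.
So: house 1 = kiwis/lily, house 2 = limes/sunflower, house 3 = grapes/poppy, house 4 = cherries/iris.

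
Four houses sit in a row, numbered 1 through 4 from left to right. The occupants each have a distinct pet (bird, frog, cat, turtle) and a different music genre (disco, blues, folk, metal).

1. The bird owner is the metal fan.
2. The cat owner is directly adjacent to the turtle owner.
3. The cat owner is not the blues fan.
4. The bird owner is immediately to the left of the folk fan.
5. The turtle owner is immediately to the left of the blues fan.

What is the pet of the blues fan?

frog

The bird owner is narrowed to house 1 or 2 or 3; consider each.
Placing it in house 2 and house 3 leads to a contradiction, so it's in house 1.
Clue 1 places the metal fan in house 1.
Clue 4 places the folk fan in house 2.
The turtle owner is narrowed to house 2 or 3; consider each.
Placing it in house 2 leads to a contradiction, so it's in house 3.
Clue 5 places the blues fan in house 4.
So house 3 gets disco for music genre.
By clue 3, the cat owner is in house 2.
House 4's pet must be frog (nothing else left).
So: house 1 = bird/metal, house 2 = cat/folk, house 3 = turtle/disco, house 4 = frog/blues.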